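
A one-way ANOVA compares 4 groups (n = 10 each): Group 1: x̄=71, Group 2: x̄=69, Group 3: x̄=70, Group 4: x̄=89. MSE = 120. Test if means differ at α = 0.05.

Grand mean = 74.75. SS_between = 2727.5, MS_between = 909.17. F = 7.576, F_crit ≈ 2.866. Reject H₀.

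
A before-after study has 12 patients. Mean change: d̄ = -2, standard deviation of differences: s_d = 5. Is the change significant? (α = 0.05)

t = d̄/(s_d/√n) = -2/(5/√12) = -1.386. df = 11, critical t = ±2.201. Fail to reject H₀.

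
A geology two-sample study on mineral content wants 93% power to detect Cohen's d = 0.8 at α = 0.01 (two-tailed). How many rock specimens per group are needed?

z_{α/2} = 2.576, z_β = Φ⁻¹(0.93) = 1.476. For large effect (d = 0.8): n per group = 2(z_{α/2} + z_β)²/d² = 2(2.576 + 1.476)²/0.8² = 51.3 → 52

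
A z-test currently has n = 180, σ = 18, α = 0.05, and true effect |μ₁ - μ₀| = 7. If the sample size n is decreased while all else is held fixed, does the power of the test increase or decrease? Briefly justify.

Power decreases: a smaller n inflates the standard error σ/√n, pulling the sampling distribution under H₁ back toward the critical value.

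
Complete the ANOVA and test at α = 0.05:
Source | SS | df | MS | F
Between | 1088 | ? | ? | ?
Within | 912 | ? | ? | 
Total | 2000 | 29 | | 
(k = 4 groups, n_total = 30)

df_between = 3, df_within = 26. MS_between = 362.67, MS_within = 35.08. F = 10.339, F_crit ≈ 2.975. Reject H₀.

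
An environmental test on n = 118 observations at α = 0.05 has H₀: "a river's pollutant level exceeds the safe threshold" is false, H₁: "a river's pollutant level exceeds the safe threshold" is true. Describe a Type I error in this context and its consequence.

Type I error: rejecting H₀ when it is true — concluding that a river's pollutant level exceeds the safe threshold when in fact it is not. Consequence: shutting down a compliant factory unnecessarily.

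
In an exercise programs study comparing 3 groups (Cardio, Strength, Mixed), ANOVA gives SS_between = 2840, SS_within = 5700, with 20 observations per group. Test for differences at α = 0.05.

df_between = 2, df_within = 57. F = MS_between/MS_within = 1420.0/100.0 = 14.2. F_crit ≈ 3.159. Reject H₀. At least one mean differs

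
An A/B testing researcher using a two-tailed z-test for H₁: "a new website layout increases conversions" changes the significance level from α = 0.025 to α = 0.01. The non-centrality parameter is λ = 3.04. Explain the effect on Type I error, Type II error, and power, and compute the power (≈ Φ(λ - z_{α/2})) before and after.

Decreasing α from 0.025 to 0.01:
• Type I error rate decreases (α is the Type I rate by definition).
• Critical value moves from z_{α/2} = 2.241 to 2.576, so power = Φ(λ - z_{α/2}) goes from Φ(3.04 - 2.241) = 0.788 to Φ(3.04 - 2.576) = 0.679.
• Type II error rate β = 1 - power therefore increases (0.212 → 0.321).
Appropriate when false positives are costly — here, rolling out a layout that doesn't actually help — wasted engineering effort.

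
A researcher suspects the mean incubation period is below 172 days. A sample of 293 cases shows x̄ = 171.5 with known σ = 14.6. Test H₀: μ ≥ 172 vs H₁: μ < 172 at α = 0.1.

z = -0.586. Critical value: -1.28. Fail to reject H₀.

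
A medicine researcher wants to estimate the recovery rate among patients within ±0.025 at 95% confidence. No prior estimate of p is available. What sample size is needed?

Conservative approach: use p = 0.5 (maximizes p(1-p) = 0.25). n = z²(0.25)/E² = 1.96²×0.25/0.025² = 1536.6 → n = 1537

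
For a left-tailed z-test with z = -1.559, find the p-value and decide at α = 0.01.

p = P(Z < -1.559) = Φ(-1.559) ≈ 0.0595. Since p ≥ 0.01, fail to reject H₀ (not significant) at α = 0.01.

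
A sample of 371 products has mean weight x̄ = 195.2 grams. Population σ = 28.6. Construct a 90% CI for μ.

CI = x̄ ± z*(σ/√n) = 195.2 ± 1.645(28.6/√371) = 195.2 ± 2.44 = (192.76, 197.64)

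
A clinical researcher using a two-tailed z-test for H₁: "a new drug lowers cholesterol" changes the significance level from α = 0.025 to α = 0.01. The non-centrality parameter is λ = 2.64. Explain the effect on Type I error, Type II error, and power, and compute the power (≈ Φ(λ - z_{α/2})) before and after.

Decreasing α from 0.025 to 0.01:
• Type I error rate decreases (α is the Type I rate by definition).
• Critical value moves from z_{α/2} = 2.241 to 2.576, so power = Φ(λ - z_{α/2}) goes from Φ(2.64 - 2.241) = 0.655 to Φ(2.64 - 2.576) = 0.526.
• Type II error rate β = 1 - power therefore increases (0.345 → 0.474).
Appropriate when false positives are costly — here, approving an ineffective drug — patients take a useless medication and may skip effective alternatives.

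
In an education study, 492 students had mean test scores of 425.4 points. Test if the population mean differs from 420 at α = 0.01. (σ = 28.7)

z = (x̄ - μ₀)/(σ/√n) = (425.4 - 420)/(28.7/√492) = 4.173. Critical value: ±2.576. Since |4.173| > 2.576, Reject H₀.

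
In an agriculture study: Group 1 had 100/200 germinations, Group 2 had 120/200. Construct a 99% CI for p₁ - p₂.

p̂₁ = 0.5, p̂₂ = 0.6. Difference = -0.1. CI = (-0.228, 0.028)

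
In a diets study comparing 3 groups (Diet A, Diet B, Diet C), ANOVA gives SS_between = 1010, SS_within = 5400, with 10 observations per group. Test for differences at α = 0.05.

df_between = 2, df_within = 27. F = MS_between/MS_within = 505.0/200.0 = 2.525. F_crit ≈ 3.354. Fail to reject H₀.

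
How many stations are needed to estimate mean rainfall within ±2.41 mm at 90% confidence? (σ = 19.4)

n = (z*σ/E)² = (1.645×19.4/2.41)² = 175.3 → n = 176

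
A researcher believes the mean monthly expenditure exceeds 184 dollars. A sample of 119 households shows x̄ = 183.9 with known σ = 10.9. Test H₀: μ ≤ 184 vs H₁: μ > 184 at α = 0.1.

z = -0.1. Critical value: 1.28. Fail to reject H₀.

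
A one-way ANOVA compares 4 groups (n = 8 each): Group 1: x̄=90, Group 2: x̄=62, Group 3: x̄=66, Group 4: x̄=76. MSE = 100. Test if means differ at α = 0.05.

Grand mean = 73.5. SS_between = 3736.0, MS_between = 1245.33. F = 12.453, F_crit ≈ 2.947. Reject H₀.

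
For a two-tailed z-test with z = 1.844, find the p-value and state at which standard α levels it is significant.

p = 2·P(Z > |1.844|) = 2·(1 - Φ(1.844)) ≈ 0.0652. Significant at α = 0.1.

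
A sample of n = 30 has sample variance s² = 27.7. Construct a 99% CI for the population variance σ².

df = 29. χ²_{0.005} = 52.336, χ²_{0.995} = 13.121. CI for σ² = ((n-1)s²/χ²_{α/2}, (n-1)s²/χ²_{1-α/2}) = (29·27.7/52.336, 29·27.7/13.121) = (15.35, 61.22)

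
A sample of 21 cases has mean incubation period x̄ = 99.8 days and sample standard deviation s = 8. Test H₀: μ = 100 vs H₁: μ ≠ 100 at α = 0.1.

t = (x̄ - μ₀)/(s/√n) = (99.8 - 100)/(8/√21) = -0.115. df = 20, critical t = ±1.725. Fail to reject H₀.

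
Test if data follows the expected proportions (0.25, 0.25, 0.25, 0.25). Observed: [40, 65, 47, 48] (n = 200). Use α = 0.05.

Expected: [50.0, 50.0, 50.0, 50.0]. χ² = 6.76. df = 3, critical = 7.815. Fail to reject H₀.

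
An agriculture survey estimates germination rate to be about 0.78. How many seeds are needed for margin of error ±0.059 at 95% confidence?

n = z²p(1-p)/E² = 1.96²×0.78×0.22/0.059² = 189.4 → n = 190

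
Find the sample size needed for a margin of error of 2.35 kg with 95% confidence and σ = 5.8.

n = (z*σ/E)² = (1.96×5.8/2.35)² = 23.4 → n = 24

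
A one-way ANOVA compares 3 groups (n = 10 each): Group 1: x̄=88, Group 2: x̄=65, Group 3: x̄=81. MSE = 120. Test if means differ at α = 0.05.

Grand mean = 78.0. SS_between = 2780.0, MS_between = 1390.0. F = 11.583, F_crit ≈ 3.354. Reject H₀.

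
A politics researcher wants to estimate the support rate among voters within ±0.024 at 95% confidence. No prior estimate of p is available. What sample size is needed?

Conservative approach: use p = 0.5 (maximizes p(1-p) = 0.25). n = z²(0.25)/E² = 1.96²×0.25/0.024² = 1667.4 → n = 1668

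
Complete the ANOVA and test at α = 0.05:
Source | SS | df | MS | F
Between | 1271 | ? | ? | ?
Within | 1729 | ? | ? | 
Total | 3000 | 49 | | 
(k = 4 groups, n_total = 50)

df_between = 3, df_within = 46. MS_between = 423.67, MS_within = 37.59. F = 11.272, F_crit ≈ 2.807. Reject H₀.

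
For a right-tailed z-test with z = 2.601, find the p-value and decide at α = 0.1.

p = P(Z > 2.601) = 1 - Φ(2.601) ≈ 0.0046. Since p < 0.1, reject H₀ (significant) at α = 0.1.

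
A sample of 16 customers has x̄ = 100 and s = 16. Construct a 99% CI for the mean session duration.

CI = x̄ ± t*(s/√n) = 100 ± 2.947(16/√16) = (88.21, 111.79)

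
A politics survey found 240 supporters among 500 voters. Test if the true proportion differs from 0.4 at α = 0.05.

p̂ = 0.48, p₀ = 0.4. z = (p̂ - p₀)/√(p₀(1-p₀)/n) = 3.651. Critical: ±1.96. Reject H₀.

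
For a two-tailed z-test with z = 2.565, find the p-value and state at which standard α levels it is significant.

p = 2·P(Z > |2.565|) = 2·(1 - Φ(2.565)) ≈ 0.0103. Significant at α = 0.1; Significant at α = 0.05.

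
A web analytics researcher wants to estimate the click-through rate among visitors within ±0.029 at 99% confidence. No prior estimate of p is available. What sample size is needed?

Conservative approach: use p = 0.5 (maximizes p(1-p) = 0.25). n = z²(0.25)/E² = 2.576²×0.25/0.029² = 1972.6 → n = 1973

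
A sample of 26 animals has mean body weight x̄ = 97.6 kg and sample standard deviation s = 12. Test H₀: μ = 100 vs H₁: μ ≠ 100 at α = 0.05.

t = (x̄ - μ₀)/(s/√n) = (97.6 - 100)/(12/√26) = -1.02. df = 25, critical t = ±2.06. Fail to reject H₀.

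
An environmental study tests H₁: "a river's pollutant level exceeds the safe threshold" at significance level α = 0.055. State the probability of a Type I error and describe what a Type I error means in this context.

P(Type I error) = α = 0.055. A Type I error is rejecting H₀ when H₀ is actually true (false positive) — here, concluding that a river's pollutant level exceeds the safe threshold when in fact this is not the case. Consequence: shutting down a compliant factory unnecessarily.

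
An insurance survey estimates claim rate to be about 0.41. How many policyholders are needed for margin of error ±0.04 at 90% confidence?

n = z²p(1-p)/E² = 1.645²×0.41×0.59/0.04² = 409.1 → n = 410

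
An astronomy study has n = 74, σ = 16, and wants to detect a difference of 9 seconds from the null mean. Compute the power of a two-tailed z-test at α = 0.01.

SE = σ/√n = 16/√74 = 1.86. Non-centrality λ = d/SE = 9/1.86 = 4.839. Power ≈ Φ(λ - z_{α/2}) = Φ(4.839 - 2.576) = Φ(2.263) = 0.988.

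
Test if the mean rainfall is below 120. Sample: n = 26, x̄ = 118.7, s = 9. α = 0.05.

t = (118.7 - 120)/(9/√26) = -0.737, df = 25. Critical t = -1.708. Fail to reject H₀.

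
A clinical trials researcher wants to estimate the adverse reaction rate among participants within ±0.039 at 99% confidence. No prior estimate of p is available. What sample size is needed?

Conservative approach: use p = 0.5 (maximizes p(1-p) = 0.25). n = z²(0.25)/E² = 2.576²×0.25/0.039² = 1090.7 → n = 1091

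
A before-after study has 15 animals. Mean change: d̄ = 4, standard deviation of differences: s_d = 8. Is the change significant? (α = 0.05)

t = d̄/(s_d/√n) = 4/(8/√15) = 1.936. df = 14, critical t = ±2.145. Fail to reject H₀.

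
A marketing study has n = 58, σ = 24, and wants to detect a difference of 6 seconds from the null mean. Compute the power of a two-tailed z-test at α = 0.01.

SE = σ/√n = 24/√58 = 3.151. Non-centrality λ = d/SE = 6/3.151 = 1.904. Power ≈ Φ(λ - z_{α/2}) = Φ(1.904 - 2.576) = Φ(-0.672) = 0.251.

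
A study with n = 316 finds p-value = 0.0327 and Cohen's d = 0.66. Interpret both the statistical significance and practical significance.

Statistically significant (p = 0.0327 < 0.05). Cohen's d = 0.66 indicates a medium effect size. Both statistical and practical significance should be considered.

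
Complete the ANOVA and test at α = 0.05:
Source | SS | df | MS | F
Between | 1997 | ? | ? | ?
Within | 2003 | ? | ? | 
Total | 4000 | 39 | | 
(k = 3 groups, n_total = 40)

df_between = 2, df_within = 37. MS_between = 998.5, MS_within = 54.14. F = 18.445, F_crit ≈ 3.252. Reject H₀.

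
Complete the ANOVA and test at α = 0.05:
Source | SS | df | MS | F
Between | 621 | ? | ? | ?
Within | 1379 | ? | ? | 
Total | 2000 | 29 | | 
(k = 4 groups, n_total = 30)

df_between = 3, df_within = 26. MS_between = 207.0, MS_within = 53.04. F = 3.903, F_crit ≈ 2.975. Reject H₀.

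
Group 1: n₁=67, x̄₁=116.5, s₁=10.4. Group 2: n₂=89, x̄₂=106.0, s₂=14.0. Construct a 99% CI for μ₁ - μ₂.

Difference = 10.5. SE = √(10.4²/67 + 14.0²/89) = 1.954. CI = (5.47, 15.53)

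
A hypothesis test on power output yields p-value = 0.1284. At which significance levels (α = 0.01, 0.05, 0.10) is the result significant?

p = 0.1284. Not significant at any of the given levels.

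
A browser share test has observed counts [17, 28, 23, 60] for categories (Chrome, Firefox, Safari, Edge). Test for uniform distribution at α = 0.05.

Expected = 32 each. χ² = Σ(O-E)²/E = 34.562. df = 3, critical value = 7.815. Reject H₀.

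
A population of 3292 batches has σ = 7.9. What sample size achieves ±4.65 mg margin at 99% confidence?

Without FPC: n₀ = (2.576×7.9/4.65)² = 19.153. With FPC: n = n₀N/(n₀+N-1) = 19.05 → n = 20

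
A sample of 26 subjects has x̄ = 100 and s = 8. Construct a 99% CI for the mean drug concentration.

CI = x̄ ± t*(s/√n) = 100 ± 2.787(8/√26) = (95.63, 104.37)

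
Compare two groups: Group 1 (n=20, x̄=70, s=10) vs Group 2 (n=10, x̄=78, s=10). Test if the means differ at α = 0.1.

Pooled sp = 10.0. t = -2.066, df = 28. Critical t = ±1.701. Reject H₀.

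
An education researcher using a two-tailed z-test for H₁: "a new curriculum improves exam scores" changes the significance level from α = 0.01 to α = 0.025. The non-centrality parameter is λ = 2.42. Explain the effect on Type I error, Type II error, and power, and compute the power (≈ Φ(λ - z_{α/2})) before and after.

Increasing α from 0.01 to 0.025:
• Type I error rate increases (α is the Type I rate by definition).
• Critical value moves from z_{α/2} = 2.576 to 2.241, so power = Φ(λ - z_{α/2}) goes from Φ(2.42 - 2.576) = 0.438 to Φ(2.42 - 2.241) = 0.571.
• Type II error rate β = 1 - power therefore decreases (0.562 → 0.429).
Appropriate when false negatives are costly — here, keeping the old curriculum when the new one would have helped students.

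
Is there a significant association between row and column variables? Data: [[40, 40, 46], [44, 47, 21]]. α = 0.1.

χ² = 9.291. df = 2, critical = 4.605. Reject H₀. Variables are dependent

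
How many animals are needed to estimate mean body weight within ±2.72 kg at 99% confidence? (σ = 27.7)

n = (z*σ/E)² = (2.576×27.7/2.72)² = 688.2 → n = 689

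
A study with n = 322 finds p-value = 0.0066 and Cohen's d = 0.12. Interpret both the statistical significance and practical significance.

Statistically significant (p = 0.0066 < 0.05). Cohen's d = 0.12 indicates a very small effect size. Both statistical and practical significance should be considered.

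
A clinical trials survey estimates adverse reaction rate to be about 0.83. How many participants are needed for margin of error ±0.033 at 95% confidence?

n = z²p(1-p)/E² = 1.96²×0.83×0.17/0.033² = 497.8 → n = 498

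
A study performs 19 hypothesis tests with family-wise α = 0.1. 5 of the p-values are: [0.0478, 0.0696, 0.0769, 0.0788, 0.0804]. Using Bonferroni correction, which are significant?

Bonferroni α = 0.1/19 = 0.00526. None of the given p-values are significant.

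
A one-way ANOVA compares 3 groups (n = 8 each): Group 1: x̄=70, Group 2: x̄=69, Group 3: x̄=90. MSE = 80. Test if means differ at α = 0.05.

Grand mean = 76.33. SS_between = 2245.33, MS_between = 1122.67. F = 14.033, F_crit ≈ 3.467. Reject H₀.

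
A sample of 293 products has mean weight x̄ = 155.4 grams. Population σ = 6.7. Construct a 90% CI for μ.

CI = x̄ ± z*(σ/√n) = 155.4 ± 1.645(6.7/√293) = 155.4 ± 0.64 = (154.76, 156.04)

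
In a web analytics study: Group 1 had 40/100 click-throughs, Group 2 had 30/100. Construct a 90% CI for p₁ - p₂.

p̂₁ = 0.4, p̂₂ = 0.3. Difference = 0.1. CI = (-0.01, 0.21)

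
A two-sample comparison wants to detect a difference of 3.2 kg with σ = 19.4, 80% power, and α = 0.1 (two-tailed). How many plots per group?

n per group = 2(z_α/2 + z_β)²σ²/d² = 2×(1.645 + 0.84)²×19.4²/3.2² = 453.9 → n = 454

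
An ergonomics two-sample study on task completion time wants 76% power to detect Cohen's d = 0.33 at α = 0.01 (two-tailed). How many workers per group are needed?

z_{α/2} = 2.576, z_β = Φ⁻¹(0.76) = 0.706. For small effect (d = 0.33): n per group = 2(z_{α/2} + z_β)²/d² = 2(2.576 + 0.706)²/0.33² = 197.8 → 198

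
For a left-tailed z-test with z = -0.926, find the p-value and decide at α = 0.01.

p = P(Z < -0.926) = Φ(-0.926) ≈ 0.1772. Since p ≥ 0.01, fail to reject H₀ (not significant) at α = 0.01.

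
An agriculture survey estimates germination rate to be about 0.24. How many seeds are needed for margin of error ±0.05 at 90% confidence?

n = z²p(1-p)/E² = 1.645²×0.24×0.76/0.05² = 197.4 → n = 198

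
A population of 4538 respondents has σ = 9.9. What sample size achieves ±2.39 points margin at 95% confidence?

Without FPC: n₀ = (1.96×9.9/2.39)² = 65.915. With FPC: n = n₀N/(n₀+N-1) = 65.0 → n = 65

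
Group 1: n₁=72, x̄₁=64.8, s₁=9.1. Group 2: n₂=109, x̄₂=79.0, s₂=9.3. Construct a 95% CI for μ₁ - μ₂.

Difference = -14.2. SE = √(9.1²/72 + 9.3²/109) = 1.394. CI = (-16.93, -11.47)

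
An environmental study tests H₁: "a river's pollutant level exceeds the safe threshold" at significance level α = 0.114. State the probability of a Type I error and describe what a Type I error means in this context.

P(Type I error) = α = 0.114. A Type I error is rejecting H₀ when H₀ is actually true (false positive) — here, concluding that a river's pollutant level exceeds the safe threshold when in fact this is not the case. Consequence: shutting down a compliant factory unnecessarily.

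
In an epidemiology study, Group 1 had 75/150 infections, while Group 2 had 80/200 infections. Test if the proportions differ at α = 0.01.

p̂₁ = 0.5, p̂₂ = 0.4, pooled p̂ = 0.443. z = 1.864. Critical: ±2.576. Fail to reject H₀.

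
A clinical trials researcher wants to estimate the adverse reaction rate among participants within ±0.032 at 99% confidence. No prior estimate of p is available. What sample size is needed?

Conservative approach: use p = 0.5 (maximizes p(1-p) = 0.25). n = z²(0.25)/E² = 2.576²×0.25/0.032² = 1620.1 → n = 1621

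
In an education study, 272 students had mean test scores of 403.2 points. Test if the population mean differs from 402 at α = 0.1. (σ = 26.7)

z = (x̄ - μ₀)/(σ/√n) = (403.2 - 402)/(26.7/√272) = 0.741. Critical value: ±1.645. Since |0.741| ≤ 1.645, Fail to reject H₀.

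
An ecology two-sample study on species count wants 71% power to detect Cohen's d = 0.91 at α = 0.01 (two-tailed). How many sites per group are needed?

z_{α/2} = 2.576, z_β = Φ⁻¹(0.71) = 0.553. For large effect (d = 0.91): n per group = 2(z_{α/2} + z_β)²/d² = 2(2.576 + 0.553)²/0.91² = 23.6 → 24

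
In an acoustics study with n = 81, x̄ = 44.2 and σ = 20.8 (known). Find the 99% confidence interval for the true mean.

CI = x̄ ± z*(σ/√n) = 44.2 ± 2.576(20.8/√81) = 44.2 ± 5.95 = (38.25, 50.15)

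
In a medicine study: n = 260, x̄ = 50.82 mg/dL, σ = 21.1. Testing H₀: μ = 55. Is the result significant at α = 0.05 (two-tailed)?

z = (50.82 - 55)/(21.1/√260) = -3.194. Since |z| > 1.96, significant at α = 0.05.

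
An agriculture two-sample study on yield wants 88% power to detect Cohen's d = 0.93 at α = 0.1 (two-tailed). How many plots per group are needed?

z_{α/2} = 1.645, z_β = Φ⁻¹(0.88) = 1.175. For large effect (d = 0.93): n per group = 2(z_{α/2} + z_β)²/d² = 2(1.645 + 1.175)²/0.93² = 18.4 → 19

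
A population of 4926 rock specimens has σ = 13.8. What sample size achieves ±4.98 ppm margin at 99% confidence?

Without FPC: n₀ = (2.576×13.8/4.98)² = 50.956. With FPC: n = n₀N/(n₀+N-1) = 50.4 → n = 51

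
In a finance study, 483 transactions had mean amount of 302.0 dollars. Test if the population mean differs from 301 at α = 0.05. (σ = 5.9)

z = (x̄ - μ₀)/(σ/√n) = (302.0 - 301)/(5.9/√483) = 3.725. Critical value: ±1.96. Since |3.725| > 1.96, Reject H₀.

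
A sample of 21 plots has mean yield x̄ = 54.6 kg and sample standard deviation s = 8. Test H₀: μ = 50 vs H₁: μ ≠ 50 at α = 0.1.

t = (x̄ - μ₀)/(s/√n) = (54.6 - 50)/(8/√21) = 2.635. df = 20, critical t = ±1.725. Reject H₀.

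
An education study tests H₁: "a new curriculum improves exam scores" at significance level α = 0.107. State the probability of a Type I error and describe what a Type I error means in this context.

P(Type I error) = α = 0.107. A Type I error is rejecting H₀ when H₀ is actually true (false positive) — here, concluding that a new curriculum improves exam scores when in fact this is not the case. Consequence: adopting a curriculum that gives no real benefit — disruption for nothing.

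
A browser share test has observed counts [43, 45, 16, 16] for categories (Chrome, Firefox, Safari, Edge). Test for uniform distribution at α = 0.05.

Expected = 30 each. χ² = Σ(O-E)²/E = 26.2. df = 3, critical value = 7.815. Reject H₀.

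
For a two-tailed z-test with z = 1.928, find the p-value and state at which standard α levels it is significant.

p = 2·P(Z > |1.928|) = 2·(1 - Φ(1.928)) ≈ 0.0539. Significant at α = 0.1.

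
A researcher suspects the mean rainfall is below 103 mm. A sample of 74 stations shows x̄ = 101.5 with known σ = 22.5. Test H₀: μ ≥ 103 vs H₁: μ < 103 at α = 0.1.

z = -0.573. Critical value: -1.28. Fail to reject H₀.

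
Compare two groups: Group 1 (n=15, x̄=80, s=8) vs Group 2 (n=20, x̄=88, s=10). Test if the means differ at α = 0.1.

Pooled sp = 9.2. t = -2.545, df = 33. Critical t = ±1.692. Reject H₀.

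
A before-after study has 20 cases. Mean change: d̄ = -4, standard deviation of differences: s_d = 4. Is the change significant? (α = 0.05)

t = d̄/(s_d/√n) = -4/(4/√20) = -4.472. df = 19, critical t = ±2.093. Reject H₀.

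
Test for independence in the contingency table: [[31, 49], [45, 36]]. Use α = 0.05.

χ² = 4.561. df = 1, critical = 3.841. Reject H₀. Variables are dependent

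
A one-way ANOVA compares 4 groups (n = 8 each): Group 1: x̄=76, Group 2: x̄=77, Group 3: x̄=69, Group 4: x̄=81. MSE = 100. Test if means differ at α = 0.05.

Grand mean = 75.75. SS_between = 598.0, MS_between = 199.33. F = 1.993, F_crit ≈ 2.947. Fail to reject H₀.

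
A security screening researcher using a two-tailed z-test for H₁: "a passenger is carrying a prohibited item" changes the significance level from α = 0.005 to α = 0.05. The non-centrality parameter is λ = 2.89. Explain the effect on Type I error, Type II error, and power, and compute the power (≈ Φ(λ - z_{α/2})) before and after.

Increasing α from 0.005 to 0.05:
• Type I error rate increases (α is the Type I rate by definition).
• Critical value moves from z_{α/2} = 2.807 to 1.96, so power = Φ(λ - z_{α/2}) goes from Φ(2.89 - 2.807) = 0.533 to Φ(2.89 - 1.96) = 0.824.
• Type II error rate β = 1 - power therefore decreases (0.467 → 0.176).
Appropriate when false negatives are costly — here, letting a prohibited item through — security breach.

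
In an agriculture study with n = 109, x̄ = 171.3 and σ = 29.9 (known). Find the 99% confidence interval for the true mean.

CI = x̄ ± z*(σ/√n) = 171.3 ± 2.576(29.9/√109) = 171.3 ± 7.38 = (163.92, 178.68)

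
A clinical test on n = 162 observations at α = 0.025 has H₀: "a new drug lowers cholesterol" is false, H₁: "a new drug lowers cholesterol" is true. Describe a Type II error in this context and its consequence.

Type II error: failing to reject H₀ when it is false — concluding that a new drug lowers cholesterol is not supported when in fact it is. Consequence: shelving an effective drug — patients miss out on a treatment that would have helped.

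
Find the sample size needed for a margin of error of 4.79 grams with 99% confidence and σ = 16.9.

n = (z*σ/E)² = (2.576×16.9/4.79)² = 82.6 → n = 83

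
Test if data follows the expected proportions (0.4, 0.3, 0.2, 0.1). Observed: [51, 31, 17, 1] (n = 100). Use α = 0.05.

Expected: [40.0, 30.0, 20.0, 10.0]. χ² = 11.608. df = 3, critical = 7.815. Reject H₀.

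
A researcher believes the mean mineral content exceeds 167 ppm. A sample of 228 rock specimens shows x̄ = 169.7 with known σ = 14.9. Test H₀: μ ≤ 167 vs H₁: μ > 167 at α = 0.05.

z = 2.736. Critical value: 1.645. Reject H₀.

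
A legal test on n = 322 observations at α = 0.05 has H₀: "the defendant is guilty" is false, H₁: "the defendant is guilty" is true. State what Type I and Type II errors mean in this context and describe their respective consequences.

Type I (false positive): concluding that the defendant is guilty when it is not — convicting an innocent person. Type II (false negative): failing to conclude that the defendant is guilty when it is — acquitting a guilty person. Which is costlier depends on domain priorities and is a judgement call rather than a statistical fact.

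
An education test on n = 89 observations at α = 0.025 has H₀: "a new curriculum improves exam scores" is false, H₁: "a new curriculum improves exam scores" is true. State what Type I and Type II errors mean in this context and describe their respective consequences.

Type I (false positive): concluding that a new curriculum improves exam scores when it is not — adopting a curriculum that gives no real benefit — disruption for nothing. Type II (false negative): failing to conclude that a new curriculum improves exam scores when it is — keeping the old curriculum when the new one would have helped students. Which is costlier depends on domain priorities and is a judgement call rather than a statistical fact.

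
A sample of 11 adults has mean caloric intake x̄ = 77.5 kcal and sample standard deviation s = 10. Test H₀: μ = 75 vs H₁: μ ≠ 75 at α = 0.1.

t = (x̄ - μ₀)/(s/√n) = (77.5 - 75)/(10/√11) = 0.829. df = 10, critical t = ±1.812. Fail to reject H₀.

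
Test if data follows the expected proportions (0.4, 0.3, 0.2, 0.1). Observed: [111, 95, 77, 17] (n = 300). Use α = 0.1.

Expected: [120.0, 90.0, 60.0, 30.0]. χ² = 11.403. df = 3, critical = 6.251. Reject H₀.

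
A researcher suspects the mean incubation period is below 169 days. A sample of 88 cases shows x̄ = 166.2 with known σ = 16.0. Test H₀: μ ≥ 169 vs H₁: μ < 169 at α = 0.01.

z = -1.642. Critical value: -2.33. Fail to reject H₀.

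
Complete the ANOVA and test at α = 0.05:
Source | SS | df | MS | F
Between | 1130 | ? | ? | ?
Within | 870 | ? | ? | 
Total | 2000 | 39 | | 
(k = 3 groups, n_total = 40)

df_between = 2, df_within = 37. MS_between = 565.0, MS_within = 23.51. F = 24.029, F_crit ≈ 3.252. Reject H₀.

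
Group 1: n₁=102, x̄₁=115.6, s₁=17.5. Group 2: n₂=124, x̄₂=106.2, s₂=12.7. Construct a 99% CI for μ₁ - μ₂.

Difference = 9.4. SE = √(17.5²/102 + 12.7²/124) = 2.074. CI = (4.06, 14.74)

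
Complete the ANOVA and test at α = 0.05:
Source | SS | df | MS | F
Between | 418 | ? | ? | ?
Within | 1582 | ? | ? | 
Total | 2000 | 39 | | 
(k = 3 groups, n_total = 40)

df_between = 2, df_within = 37. MS_between = 209.0, MS_within = 42.76. F = 4.888, F_crit ≈ 3.252. Reject H₀.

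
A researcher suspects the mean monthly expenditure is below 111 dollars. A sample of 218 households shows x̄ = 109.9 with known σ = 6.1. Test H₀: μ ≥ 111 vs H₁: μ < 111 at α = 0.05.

z = -2.663. Critical value: -1.645. Reject H₀.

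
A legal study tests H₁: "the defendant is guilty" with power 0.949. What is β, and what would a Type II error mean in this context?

β = 1 - power = 1 - 0.949 = 0.051. A Type II error is failing to reject H₀ when H₀ is false (false negative) — here, failing to conclude that the defendant is guilty when in fact it is true. Consequence: acquitting a guilty person.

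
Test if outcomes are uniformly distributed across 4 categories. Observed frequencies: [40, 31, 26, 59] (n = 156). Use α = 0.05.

Expected = 39 each. χ² = Σ(O-E)²/E = 16.256. df = 3, critical value = 7.815. Reject H₀.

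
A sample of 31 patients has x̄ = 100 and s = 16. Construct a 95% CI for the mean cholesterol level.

CI = x̄ ± t*(s/√n) = 100 ± 2.042(16/√31) = (94.13, 105.87)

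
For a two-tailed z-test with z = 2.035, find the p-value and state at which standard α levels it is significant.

p = 2·P(Z > |2.035|) = 2·(1 - Φ(2.035)) ≈ 0.0419. Significant at α = 0.1; Significant at α = 0.05.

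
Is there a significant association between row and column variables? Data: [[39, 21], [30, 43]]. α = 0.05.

χ² = 7.538. df = 1, critical = 3.841. Reject H₀. Variables are dependent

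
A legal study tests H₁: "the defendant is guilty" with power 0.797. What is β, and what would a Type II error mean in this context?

β = 1 - power = 1 - 0.797 = 0.203. A Type II error is failing to reject H₀ when H₀ is false (false negative) — here, failing to conclude that the defendant is guilty when in fact it is true. Consequence: acquitting a guilty person.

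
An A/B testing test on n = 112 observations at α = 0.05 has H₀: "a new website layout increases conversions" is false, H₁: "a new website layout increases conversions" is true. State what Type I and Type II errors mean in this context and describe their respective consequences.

Type I (false positive): concluding that a new website layout increases conversions when it is not — rolling out a layout that doesn't actually help — wasted engineering effort. Type II (false negative): failing to conclude that a new website layout increases conversions when it is — discarding a layout that would have improved conversions — lost revenue. Which is costlier depends on domain priorities and is a judgement call rather than a statistical fact.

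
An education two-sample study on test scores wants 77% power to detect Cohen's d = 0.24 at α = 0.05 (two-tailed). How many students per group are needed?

z_{α/2} = 1.96, z_β = Φ⁻¹(0.77) = 0.739. For small effect (d = 0.24): n per group = 2(z_{α/2} + z_β)²/d² = 2(1.96 + 0.739)²/0.24² = 252.9 → 253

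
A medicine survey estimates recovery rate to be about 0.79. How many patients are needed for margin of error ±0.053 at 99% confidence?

n = z²p(1-p)/E² = 2.576²×0.79×0.21/0.053² = 391.9 → n = 392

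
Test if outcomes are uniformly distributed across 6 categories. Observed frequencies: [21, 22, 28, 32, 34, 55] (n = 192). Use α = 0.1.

Expected = 32 each. χ² = Σ(O-E)²/E = 24.062. df = 5, critical value = 9.236. Reject H₀.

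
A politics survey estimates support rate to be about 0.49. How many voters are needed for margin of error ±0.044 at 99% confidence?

n = z²p(1-p)/E² = 2.576²×0.49×0.51/0.044² = 856.5 → n = 857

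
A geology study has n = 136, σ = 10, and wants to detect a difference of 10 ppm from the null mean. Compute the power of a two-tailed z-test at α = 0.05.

SE = σ/√n = 10/√136 = 0.857. Non-centrality λ = d/SE = 10/0.857 = 11.662. Power ≈ Φ(λ - z_{α/2}) = Φ(11.662 - 1.96) = Φ(9.702) = 1.0.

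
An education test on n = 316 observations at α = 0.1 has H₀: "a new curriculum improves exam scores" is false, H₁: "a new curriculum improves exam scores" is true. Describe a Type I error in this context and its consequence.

Type I error: rejecting H₀ when it is true — concluding that a new curriculum improves exam scores when in fact it is not. Consequence: adopting a curriculum that gives no real benefit — disruption for nothing.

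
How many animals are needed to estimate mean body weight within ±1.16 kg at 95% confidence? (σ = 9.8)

n = (z*σ/E)² = (1.96×9.8/1.16)² = 274.2 → n = 275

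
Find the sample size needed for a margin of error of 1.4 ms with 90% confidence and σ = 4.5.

n = (z*σ/E)² = (1.645×4.5/1.4)² = 28.0 → n = 28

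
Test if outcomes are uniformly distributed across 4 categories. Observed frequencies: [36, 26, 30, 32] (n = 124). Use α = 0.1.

Expected = 31 each. χ² = Σ(O-E)²/E = 1.677. df = 3, critical value = 6.251. Fail to reject H₀.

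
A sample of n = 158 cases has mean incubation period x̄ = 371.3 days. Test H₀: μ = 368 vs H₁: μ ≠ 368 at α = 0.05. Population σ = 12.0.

z = (x̄ - μ₀)/(σ/√n) = (371.3 - 368)/(12.0/√158) = 3.457. Critical value: ±1.96. Since |3.457| > 1.96, Reject H₀.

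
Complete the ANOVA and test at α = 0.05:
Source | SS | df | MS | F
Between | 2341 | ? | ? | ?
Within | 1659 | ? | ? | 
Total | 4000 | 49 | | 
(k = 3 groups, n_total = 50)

df_between = 2, df_within = 47. MS_between = 1170.5, MS_within = 35.3. F = 33.161, F_crit ≈ 3.195. Reject H₀.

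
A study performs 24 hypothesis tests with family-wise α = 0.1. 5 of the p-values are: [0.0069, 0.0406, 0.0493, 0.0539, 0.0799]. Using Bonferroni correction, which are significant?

Bonferroni α = 0.1/24 = 0.00417. None of the given p-values are significant.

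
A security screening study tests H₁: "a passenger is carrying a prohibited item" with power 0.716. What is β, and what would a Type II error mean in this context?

β = 1 - power = 1 - 0.716 = 0.284. A Type II error is failing to reject H₀ when H₀ is false (false negative) — here, failing to conclude that a passenger is carrying a prohibited item when in fact it is true. Consequence: letting a prohibited item through — security breach.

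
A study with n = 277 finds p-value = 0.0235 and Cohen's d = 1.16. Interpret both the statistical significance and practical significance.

Statistically significant (p = 0.0235 < 0.05). Cohen's d = 1.16 indicates a large effect size. Both statistical and practical significance should be considered.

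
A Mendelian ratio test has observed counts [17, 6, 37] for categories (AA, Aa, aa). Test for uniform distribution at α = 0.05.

Expected = 20 each. χ² = Σ(O-E)²/E = 24.7. df = 2, critical value = 5.991. Reject H₀.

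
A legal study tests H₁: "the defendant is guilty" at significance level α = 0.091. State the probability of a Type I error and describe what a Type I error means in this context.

P(Type I error) = α = 0.091. A Type I error is rejecting H₀ when H₀ is actually true (false positive) — here, concluding that the defendant is guilty when in fact this is not the case. Consequence: convicting an innocent person.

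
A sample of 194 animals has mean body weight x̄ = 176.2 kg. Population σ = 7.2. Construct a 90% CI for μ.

CI = x̄ ± z*(σ/√n) = 176.2 ± 1.645(7.2/√194) = 176.2 ± 0.85 = (175.35, 177.05)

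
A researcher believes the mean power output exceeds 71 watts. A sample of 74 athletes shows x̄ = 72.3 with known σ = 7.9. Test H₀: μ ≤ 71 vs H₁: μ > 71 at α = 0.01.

z = 1.416. Critical value: 2.33. Fail to reject H₀.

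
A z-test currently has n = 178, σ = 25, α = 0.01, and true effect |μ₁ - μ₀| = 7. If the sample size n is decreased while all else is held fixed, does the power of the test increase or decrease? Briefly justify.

Power decreases: a smaller n inflates the standard error σ/√n, pulling the sampling distribution under H₁ back toward the critical value.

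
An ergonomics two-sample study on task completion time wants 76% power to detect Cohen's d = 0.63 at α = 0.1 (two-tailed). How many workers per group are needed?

z_{α/2} = 1.645, z_β = Φ⁻¹(0.76) = 0.706. For medium effect (d = 0.63): n per group = 2(z_{α/2} + z_β)²/d² = 2(1.645 + 0.706)²/0.63² = 27.9 → 28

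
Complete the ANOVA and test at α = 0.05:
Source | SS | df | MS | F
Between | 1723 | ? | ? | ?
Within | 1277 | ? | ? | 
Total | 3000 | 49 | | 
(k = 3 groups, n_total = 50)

df_between = 2, df_within = 47. MS_between = 861.5, MS_within = 27.17. F = 31.708, F_crit ≈ 3.195. Reject H₀.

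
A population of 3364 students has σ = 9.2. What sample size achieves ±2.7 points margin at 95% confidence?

Without FPC: n₀ = (1.96×9.2/2.7)² = 44.603. With FPC: n = n₀N/(n₀+N-1) = 44.03 → n = 45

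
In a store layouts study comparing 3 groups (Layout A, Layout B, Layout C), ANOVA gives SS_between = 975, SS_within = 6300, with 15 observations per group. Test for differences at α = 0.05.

df_between = 2, df_within = 42. F = MS_between/MS_within = 487.5/150.0 = 3.25. F_crit ≈ 3.22. Reject H₀. At least one mean differs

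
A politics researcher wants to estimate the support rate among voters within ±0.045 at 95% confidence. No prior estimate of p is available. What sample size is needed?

Conservative approach: use p = 0.5 (maximizes p(1-p) = 0.25). n = z²(0.25)/E² = 1.96²×0.25/0.045² = 474.3 → n = 475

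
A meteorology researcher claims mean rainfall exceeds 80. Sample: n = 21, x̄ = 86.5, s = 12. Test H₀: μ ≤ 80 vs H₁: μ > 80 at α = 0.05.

t = (86.5 - 80)/(12/√21) = 2.482, df = 20. Critical t = 1.725. Reject H₀.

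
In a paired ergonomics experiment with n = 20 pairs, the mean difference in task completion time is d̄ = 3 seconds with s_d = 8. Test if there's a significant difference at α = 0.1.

t = d̄/(s_d/√n) = 3/(8/√20) = 1.677. df = 19, critical t = ±1.729. Fail to reject H₀.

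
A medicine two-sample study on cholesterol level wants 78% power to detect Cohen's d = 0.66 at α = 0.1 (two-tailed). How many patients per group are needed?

z_{α/2} = 1.645, z_β = Φ⁻¹(0.78) = 0.772. For medium effect (d = 0.66): n per group = 2(z_{α/2} + z_β)²/d² = 2(1.645 + 0.772)²/0.66² = 26.8 → 27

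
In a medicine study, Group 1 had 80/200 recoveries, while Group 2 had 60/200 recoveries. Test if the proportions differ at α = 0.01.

p̂₁ = 0.4, p̂₂ = 0.3, pooled p̂ = 0.35. z = 2.097. Critical: ±2.576. Fail to reject H₀.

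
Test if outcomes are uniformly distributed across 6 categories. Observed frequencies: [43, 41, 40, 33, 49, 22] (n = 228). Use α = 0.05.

Expected = 38 each. χ² = Σ(O-E)²/E = 11.579. df = 5, critical value = 11.07. Reject H₀.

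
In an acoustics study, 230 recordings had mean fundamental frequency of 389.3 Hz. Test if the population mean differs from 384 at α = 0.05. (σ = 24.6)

z = (x̄ - μ₀)/(σ/√n) = (389.3 - 384)/(24.6/√230) = 3.267. Critical value: ±1.96. Since |3.267| > 1.96, Reject H₀.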